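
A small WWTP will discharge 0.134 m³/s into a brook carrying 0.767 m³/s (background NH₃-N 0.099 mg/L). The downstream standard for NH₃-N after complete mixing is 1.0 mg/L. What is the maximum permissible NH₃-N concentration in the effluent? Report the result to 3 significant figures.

At the limit, (Qr·Cr + Qe·Cₑ)/(Qr + Qe) = 1.0:
Cₑ = (0.9010·1.0 − 0.7670·0.09900) / 0.1340 = 6.157 mg/L.

6.16 mg/L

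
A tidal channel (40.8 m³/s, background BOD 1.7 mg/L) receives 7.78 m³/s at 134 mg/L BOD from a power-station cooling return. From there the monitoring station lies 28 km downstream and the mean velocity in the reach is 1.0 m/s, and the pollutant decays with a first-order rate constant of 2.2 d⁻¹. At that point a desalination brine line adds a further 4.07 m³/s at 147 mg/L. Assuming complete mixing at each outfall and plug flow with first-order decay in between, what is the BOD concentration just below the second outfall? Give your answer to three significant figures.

Mixed concentration C = ΣQC/ΣQ = (40.80·1.700 + 7.780·134.0) / 48.58 = 1112/48.58 = 22.89 mg/L; combined flow 48.58 m³/s.
Travel time t = 28·1000 / 1.0 = 28000 s = 7.778 h.
First-order decay: C = 22.89·exp(−k·t) = 22.89·0.4902 = 11.22 mg/L.
Second outfall: C = (48.58·11.22 + 4.070·147.0)/52.65 = 21.72 mg/L.

21.7 mg/L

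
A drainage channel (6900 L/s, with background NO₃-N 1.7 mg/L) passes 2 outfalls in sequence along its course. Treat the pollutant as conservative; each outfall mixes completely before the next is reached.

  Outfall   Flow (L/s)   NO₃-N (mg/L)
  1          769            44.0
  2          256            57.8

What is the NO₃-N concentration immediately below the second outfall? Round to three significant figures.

7.62 mg/L

Outfall 1: combined Q = 7669 L/s; C = (6900·1.700 + 769.0·44.00)/7669 = 5.942 mg/L.
Outfall 2: combined Q = 7925 L/s; C = (7669·5.942 + 256.0·57.80)/7925 = 7.617 mg/L.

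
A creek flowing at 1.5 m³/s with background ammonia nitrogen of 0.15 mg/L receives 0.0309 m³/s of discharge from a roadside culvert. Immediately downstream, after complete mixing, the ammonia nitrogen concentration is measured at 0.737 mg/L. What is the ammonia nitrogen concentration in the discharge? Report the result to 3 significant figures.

29.2 mg/L

Mass balance: 1.500·0.1500 + 0.03090·Cₑ = 1.531·0.7370
→ Cₑ = (1.531·0.7370 − 1.500·0.1500) / 0.03090 = 29.23 mg/L.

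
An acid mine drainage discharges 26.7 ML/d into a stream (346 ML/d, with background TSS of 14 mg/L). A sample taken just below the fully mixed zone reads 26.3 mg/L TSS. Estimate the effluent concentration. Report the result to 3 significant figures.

Mass balance: 346.0·14.00 + 26.70·Cₑ = 372.7·26.30
→ Cₑ = (372.7·26.30 − 346.0·14.00) / 26.70 = 185.7 mg/L.

186 mg/L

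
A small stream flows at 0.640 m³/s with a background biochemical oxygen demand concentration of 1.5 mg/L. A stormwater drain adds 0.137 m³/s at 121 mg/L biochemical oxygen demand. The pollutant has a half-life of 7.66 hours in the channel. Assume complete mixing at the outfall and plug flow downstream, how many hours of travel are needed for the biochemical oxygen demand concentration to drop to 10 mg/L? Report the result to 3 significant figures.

9.00 h

Flow-weighted average: C = (0.6400·1.500 + 0.1370·121.0) / 0.7770 = 17.54/0.7770 = 22.57 mg/L.
Half-life 7.66 h → k = ln 2 / 7.66 = 0.09049 h⁻¹ = 2.172 d⁻¹.
22.57·exp(−k·t) = 10 → t = ln(22.57/10)/k = 32390 s = 8.996 h.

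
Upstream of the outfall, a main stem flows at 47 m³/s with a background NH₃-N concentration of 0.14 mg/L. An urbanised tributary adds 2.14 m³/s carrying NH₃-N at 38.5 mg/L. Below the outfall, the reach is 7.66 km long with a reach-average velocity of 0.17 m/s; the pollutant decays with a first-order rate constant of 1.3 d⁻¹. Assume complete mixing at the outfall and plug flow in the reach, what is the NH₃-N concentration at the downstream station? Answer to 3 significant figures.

Mass balance: C = (47.00·0.1400 + 2.140·38.50) / 49.14 = 88.97/49.14 = 1.811 mg/L.
Travel time t = 7.66·1000 / 0.17 = 45060 s = 12.52 h.
Decay over the reach: 1.811·exp(−kt) = 1.811·0.5076 = 0.9191 mg/L.

0.919 mg/L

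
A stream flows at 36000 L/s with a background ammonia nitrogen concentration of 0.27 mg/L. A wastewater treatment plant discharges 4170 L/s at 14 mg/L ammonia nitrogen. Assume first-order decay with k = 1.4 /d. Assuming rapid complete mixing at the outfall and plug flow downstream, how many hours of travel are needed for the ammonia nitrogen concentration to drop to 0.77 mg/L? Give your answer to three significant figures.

Conservation of mass: C = (36000·0.2700 + 4170·14.00) / 40170 = 68100/40170 = 1.695 mg/L.
1.695·exp(−k·t) = 0.77 → t = ln(1.695/0.77)/k = 48710 s = 13.53 h.

13.5 h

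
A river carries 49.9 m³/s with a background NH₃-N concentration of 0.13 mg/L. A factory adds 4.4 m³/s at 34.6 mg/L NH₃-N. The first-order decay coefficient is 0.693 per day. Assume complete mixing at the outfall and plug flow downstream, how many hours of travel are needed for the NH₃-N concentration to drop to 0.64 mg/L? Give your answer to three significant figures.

Mass balance: C = (49.90·0.1300 + 4.400·34.60) / 54.30 = 158.7/54.30 = 2.923 mg/L.
2.923·exp(−k·t) = 0.64 → t = ln(2.923/0.64)/k = 189400 s = 52.60 h.

52.6 h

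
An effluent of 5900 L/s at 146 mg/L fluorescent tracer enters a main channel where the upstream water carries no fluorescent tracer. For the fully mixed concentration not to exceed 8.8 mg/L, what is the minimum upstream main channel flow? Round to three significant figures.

Set C_mix = 8.8: (Q·0 + 5900·146.0) / (Q + 5900) = 8.8
→ Q = 5900·(146.0 − 8.8)/(8.8 − 0) = 91990 L/s.

92000 L/s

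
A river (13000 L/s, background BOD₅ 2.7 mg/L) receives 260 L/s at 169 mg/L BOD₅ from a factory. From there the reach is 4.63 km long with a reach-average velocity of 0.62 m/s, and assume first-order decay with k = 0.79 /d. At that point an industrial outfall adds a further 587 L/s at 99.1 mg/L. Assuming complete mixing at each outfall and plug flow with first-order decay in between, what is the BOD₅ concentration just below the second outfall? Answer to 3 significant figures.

Conservation of mass: C = (13000·2.700 + 260.0·169.0) / 13260 = 79040/13260 = 5.961 mg/L; combined flow 13260 L/s.
Travel time t = 4.63·1000 / 0.62 = 7468 s = 2.074 h.
Decay over the reach: 5.961·exp(−kt) = 5.961·0.9340 = 5.567 mg/L.
At the second outfall, C = (13260·5.567 + 587.0·99.10) / (13260 + 587.0) = 9.532 mg/L.

9.53 mg/L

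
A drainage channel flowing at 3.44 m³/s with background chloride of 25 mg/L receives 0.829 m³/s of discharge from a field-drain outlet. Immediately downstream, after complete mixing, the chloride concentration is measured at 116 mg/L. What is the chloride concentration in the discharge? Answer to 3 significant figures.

Mass balance: 3.440·25.00 + 0.8290·Cₑ = 4.269·116.0
→ Cₑ = (4.269·116.0 − 3.440·25.00) / 0.8290 = 493.6 mg/L.

494 mg/L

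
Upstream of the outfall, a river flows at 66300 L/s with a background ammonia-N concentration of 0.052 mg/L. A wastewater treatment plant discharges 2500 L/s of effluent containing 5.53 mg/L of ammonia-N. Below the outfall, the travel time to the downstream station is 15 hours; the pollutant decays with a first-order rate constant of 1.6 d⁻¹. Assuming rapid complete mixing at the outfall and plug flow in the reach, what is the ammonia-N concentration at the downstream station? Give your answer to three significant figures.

Mixed concentration C = ΣQC/ΣQ = (66300·0.05200 + 2500·5.530) / 68800 = 17270/68800 = 0.2511 mg/L.
After decay, C = 0.2511 × e^(−kt) = 0.2511 × 0.3679 = 0.09236 mg/L.

0.0924 mg/L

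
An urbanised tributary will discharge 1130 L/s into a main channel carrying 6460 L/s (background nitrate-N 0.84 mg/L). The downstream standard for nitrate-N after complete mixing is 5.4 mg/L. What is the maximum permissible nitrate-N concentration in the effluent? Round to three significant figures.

At the limit, (Qr·Cr + Qe·Cₑ)/(Qr + Qe) = 5.4:
Cₑ = (7590·5.4 − 6460·0.8400) / 1130 = 31.47 mg/L.

31.5 mg/L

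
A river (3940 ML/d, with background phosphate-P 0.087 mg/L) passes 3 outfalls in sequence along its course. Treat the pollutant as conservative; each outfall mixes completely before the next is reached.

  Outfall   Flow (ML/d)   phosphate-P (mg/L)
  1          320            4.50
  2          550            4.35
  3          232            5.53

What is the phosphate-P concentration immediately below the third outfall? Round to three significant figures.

Outfall 1: combined Q = 4260 ML/d; C = (3940·0.08700 + 320.0·4.500)/4260 = 0.4185 mg/L.
Outfall 2: combined Q = 4810 ML/d; C = (4260·0.4185 + 550.0·4.350)/4810 = 0.8680 mg/L.
Outfall 3: combined Q = 5042 ML/d; C = (4810·0.8680 + 232.0·5.530)/5042 = 1.083 mg/L.

1.08 mg/L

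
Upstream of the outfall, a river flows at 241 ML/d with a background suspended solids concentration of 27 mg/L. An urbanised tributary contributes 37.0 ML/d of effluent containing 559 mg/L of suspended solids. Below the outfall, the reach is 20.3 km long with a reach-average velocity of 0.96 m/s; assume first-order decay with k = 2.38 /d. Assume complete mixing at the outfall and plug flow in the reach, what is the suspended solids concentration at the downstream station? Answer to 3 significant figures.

54.6 mg/L

Mixed concentration C = ΣQC/ΣQ = (241.0·27.00 + 37.00·559.0) / 278.0 = 27190/278.0 = 97.81 mg/L.
Travel time t = 20.3·1000 / 0.96 = 21150 s = 5.874 h.
Decay over the reach: 97.81·exp(−kt) = 97.81·0.5585 = 54.63 mg/L.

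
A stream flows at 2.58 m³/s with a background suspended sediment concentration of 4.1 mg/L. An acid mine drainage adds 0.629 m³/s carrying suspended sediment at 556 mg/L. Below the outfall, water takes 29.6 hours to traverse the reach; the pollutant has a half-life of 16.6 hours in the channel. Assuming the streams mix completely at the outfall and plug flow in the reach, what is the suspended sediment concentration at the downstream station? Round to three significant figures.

After mixing, C = (2.580·4.100 + 0.6290·556.0) / 3.209 = 360.3/3.209 = 112.3 mg/L.
Half-life 16.6 h → k = ln 2 / 16.6 = 0.04176 h⁻¹ = 1.002 d⁻¹.
After decay, C = 112.3 × e^(−kt) = 112.3 × 0.2906 = 32.62 mg/L.

32.6 mg/L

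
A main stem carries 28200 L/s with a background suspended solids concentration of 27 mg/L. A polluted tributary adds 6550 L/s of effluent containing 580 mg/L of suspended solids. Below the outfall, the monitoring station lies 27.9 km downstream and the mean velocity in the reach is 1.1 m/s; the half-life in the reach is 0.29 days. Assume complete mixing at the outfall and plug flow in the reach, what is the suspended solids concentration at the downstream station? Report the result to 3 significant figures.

Mass balance: C = (28200·27.00 + 6550·580.0) / 34750 = 4560000/34750 = 131.2 mg/L.
Travel time t = 27.9·1000 / 1.1 = 25360 s = 7.045 h.
Half-life 0.29 d → k = ln 2 / 0.29 = 2.390 d⁻¹.
First-order decay: C = 131.2·exp(−k·t) = 131.2·0.4958 = 65.06 mg/L.

65.1 mg/L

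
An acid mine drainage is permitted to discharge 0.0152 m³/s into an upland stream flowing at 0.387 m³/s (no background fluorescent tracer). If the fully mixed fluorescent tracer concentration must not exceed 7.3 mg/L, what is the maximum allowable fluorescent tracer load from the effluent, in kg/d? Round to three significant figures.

Mass balance at the limit: 0.3870·0 + 0.01520·Cₑ = 0.4022·7.3 → Cₑ = 193.2 mg/L.
Load = 0.01520 m³/s × 193.2 g/m³ × 86 400 s/d = 253.7 kg/d.

254 kg/d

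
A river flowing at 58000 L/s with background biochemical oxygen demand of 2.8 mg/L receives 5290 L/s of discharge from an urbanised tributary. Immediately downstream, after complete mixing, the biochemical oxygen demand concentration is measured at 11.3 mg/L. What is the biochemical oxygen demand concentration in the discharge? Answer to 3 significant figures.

104 mg/L

Mass balance: 58000·2.800 + 5290·Cₑ = 63290·11.30
→ Cₑ = (63290·11.30 − 58000·2.800) / 5290 = 104.5 mg/L.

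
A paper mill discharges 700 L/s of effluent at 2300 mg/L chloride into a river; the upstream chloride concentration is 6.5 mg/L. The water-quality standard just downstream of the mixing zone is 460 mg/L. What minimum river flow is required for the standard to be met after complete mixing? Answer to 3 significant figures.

2840 L/s

Set C_mix = 460: (Q·6.500 + 700.0·2300) / (Q + 700.0) = 460
→ Q = 700.0·(2300 − 460)/(460 − 6.500) = 2840 L/s.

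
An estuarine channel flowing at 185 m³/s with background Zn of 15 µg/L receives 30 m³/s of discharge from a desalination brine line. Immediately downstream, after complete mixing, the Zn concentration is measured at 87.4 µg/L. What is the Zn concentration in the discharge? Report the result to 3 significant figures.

534 µg/L

Mass balance: 185.0·15.00 + 30.00·Cₑ = 215.0·87.40
→ Cₑ = (215.0·87.40 − 185.0·15.00) / 30.00 = 533.9 µg/L.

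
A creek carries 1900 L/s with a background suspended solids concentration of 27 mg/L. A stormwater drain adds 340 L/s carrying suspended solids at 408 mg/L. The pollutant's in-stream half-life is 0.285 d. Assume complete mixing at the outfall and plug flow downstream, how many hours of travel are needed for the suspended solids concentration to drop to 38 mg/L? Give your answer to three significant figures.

7.92 h

Conservation of mass: C = (1900·27.00 + 340.0·408.0) / 2240 = 190000/2240 = 84.83 mg/L.
Half-life 0.285 d → k = ln 2 / 0.285 = 2.432 d⁻¹.
84.83·exp(−k·t) = 38 → t = ln(84.83/38)/k = 28530 s = 7.925 h.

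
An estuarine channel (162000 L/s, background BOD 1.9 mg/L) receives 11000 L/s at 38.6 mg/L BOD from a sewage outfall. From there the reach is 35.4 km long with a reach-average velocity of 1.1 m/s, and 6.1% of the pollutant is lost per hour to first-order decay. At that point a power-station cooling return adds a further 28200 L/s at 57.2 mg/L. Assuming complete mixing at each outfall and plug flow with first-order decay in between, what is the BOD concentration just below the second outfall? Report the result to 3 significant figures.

10.1 mg/L

Conservation of mass: C = (162000·1.900 + 11000·38.60) / 173000 = 732400/173000 = 4.234 mg/L; combined flow 173000 L/s.
Travel time t = 35.4·1000 / 1.1 = 32180 s = 8.939 h.
6.1%/h lost → k = −ln(1 − 0.061) = 0.06294 h⁻¹.
Decay over the reach: 4.234·exp(−kt) = 4.234·0.5697 = 2.412 mg/L.
At the second outfall, C = (173000·2.412 + 28200·57.20) / (173000 + 28200) = 10.09 mg/L.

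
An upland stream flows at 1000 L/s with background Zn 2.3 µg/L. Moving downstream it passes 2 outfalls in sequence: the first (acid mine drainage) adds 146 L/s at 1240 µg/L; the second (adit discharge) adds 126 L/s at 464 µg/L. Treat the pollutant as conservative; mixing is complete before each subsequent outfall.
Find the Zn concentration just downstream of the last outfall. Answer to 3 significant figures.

Below outfall 1: Q → 1146 L/s, C = (1000·2.300 + 146.0·1240)/1146 = 160.0 µg/L.
Below outfall 2: Q → 1272 L/s, C = (1146·160.0 + 126.0·464.0)/1272 = 190.1 µg/L.

190 µg/L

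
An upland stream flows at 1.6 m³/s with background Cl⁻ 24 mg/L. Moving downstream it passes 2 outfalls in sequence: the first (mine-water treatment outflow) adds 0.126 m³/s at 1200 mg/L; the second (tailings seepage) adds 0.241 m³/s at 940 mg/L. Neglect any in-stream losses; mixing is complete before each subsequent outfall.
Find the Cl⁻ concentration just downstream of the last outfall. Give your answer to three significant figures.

212 mg/L

Below outfall 1: Q → 1.726 m³/s, C = (1.600·24.00 + 0.1260·1200)/1.726 = 109.8 mg/L.
Below outfall 2: Q → 1.967 m³/s, C = (1.726·109.8 + 0.2410·940.0)/1.967 = 211.6 mg/L.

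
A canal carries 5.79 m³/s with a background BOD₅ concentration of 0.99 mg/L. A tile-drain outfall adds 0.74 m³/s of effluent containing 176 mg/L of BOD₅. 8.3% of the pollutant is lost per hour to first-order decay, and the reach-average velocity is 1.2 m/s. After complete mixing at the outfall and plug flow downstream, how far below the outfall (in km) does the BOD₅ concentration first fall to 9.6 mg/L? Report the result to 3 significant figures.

38.6 km

Mixed concentration C = ΣQC/ΣQ = (5.790·0.9900 + 0.7400·176.0) / 6.530 = 136.0/6.530 = 20.82 mg/L.
8.3%/h lost → k = −ln(1 − 0.083) = 0.08665 h⁻¹.
Set 20.82·exp(−k·t) = 9.6 → t = ln(20.82/9.6)/k = 32170 s = 8.936 h.
Distance = v·t = 1.2·32170 = 38600 m = 38.60 km.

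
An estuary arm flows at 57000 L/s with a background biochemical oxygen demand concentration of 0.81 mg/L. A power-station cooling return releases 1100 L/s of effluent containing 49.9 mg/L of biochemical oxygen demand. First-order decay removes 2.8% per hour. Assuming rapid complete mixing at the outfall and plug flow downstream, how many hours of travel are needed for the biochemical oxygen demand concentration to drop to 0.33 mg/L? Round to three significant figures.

58.5 h

After mixing, C = (57000·0.8100 + 1100·49.90) / 58100 = 101100/58100 = 1.739 mg/L.
2.8%/h lost → k = −ln(1 − 0.028) = 0.02840 h⁻¹.
1.739·exp(−k·t) = 0.33 → t = ln(1.739/0.33)/k = 210700 s = 58.53 h.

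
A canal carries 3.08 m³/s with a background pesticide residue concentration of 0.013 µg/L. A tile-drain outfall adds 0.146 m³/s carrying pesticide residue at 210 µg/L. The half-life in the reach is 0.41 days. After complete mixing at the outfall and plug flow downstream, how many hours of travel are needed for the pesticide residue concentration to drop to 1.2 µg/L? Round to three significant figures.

29.4 h

Mass balance: C = (3.080·0.01300 + 0.1460·210.0) / 3.226 = 30.70/3.226 = 9.516 µg/L.
Half-life 0.41 d → k = ln 2 / 0.41 = 1.691 d⁻¹.
9.516·exp(−k·t) = 1.2 → t = ln(9.516/1.2)/k = 105800 s = 29.40 h.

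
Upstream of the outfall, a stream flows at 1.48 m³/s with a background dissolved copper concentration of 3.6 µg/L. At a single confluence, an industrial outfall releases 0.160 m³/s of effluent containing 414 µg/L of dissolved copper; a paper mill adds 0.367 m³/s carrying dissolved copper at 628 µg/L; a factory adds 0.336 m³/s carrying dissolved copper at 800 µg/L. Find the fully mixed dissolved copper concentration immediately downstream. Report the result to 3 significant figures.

244 µg/L

Conservation of mass: C = (1.480·3.600 + 0.1600·414.0 + 0.3670·628.0 + 0.3360·800.0) / 2.343 = 570.8/2.343 = 243.6 µg/L.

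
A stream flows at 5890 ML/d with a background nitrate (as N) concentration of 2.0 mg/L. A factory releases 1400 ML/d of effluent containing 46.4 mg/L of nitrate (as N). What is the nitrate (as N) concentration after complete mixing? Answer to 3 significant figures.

Flow-weighted average: C = (5890·2.000 + 1400·46.40) / 7290 = 76740/7290 = 10.53 mg/L.

10.5 mg/L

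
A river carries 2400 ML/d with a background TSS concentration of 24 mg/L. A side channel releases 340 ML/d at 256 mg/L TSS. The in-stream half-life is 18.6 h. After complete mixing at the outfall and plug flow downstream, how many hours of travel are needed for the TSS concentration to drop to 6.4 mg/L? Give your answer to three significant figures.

Conservation of mass: C = (2400·24.00 + 340.0·256.0) / 2740 = 144600/2740 = 52.79 mg/L.
Half-life 18.6 h → k = ln 2 / 18.6 = 0.03727 h⁻¹ = 0.8944 d⁻¹.
52.79·exp(−k·t) = 6.4 → t = ln(52.79/6.4)/k = 203800 s = 56.62 h.

56.6 h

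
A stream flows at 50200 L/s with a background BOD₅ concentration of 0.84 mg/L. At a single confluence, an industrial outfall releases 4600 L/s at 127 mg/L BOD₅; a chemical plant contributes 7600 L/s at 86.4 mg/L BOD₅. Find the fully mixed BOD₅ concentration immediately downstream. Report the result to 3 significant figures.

20.6 mg/L

Flow-weighted average: C = (50200·0.8400 + 4600·127.0 + 7600·86.40) / 62400 = 1283000/62400 = 20.56 mg/L.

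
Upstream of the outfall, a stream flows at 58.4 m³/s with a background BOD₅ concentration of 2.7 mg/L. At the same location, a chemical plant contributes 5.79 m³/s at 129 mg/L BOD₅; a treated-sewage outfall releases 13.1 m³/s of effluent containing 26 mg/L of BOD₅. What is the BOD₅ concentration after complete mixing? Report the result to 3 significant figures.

Flow-weighted average: C = (58.40·2.700 + 5.790·129.0 + 13.10·26.00) / 77.29 = 1245/77.29 = 16.11 mg/L.

16.1 mg/L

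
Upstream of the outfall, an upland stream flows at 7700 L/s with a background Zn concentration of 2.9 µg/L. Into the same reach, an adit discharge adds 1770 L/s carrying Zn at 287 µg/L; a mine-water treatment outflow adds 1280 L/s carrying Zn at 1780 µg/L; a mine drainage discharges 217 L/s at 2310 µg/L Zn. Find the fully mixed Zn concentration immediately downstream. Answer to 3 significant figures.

Conservation of mass: C = (7700·2.900 + 1770·287.0 + 1280·1780 + 217.0·2310) / 10970 = 3310000/10970 = 301.8 µg/L.

302 µg/L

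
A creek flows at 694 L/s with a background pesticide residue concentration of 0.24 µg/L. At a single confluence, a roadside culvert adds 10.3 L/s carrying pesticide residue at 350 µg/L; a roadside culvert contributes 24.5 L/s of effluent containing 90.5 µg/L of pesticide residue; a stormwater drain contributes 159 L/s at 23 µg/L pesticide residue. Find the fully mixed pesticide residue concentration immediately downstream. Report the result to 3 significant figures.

Flow-weighted average: C = (694.0·0.2400 + 10.30·350.0 + 24.50·90.50 + 159.0·23.00) / 887.8 = 9646/887.8 = 10.86 µg/L.

10.9 µg/L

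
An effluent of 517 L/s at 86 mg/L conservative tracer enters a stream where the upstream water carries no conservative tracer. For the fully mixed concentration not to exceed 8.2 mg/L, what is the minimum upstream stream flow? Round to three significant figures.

Set C_mix = 8.2: (Q·0 + 517.0·86.00) / (Q + 517.0) = 8.2
→ Q = 517.0·(86.00 − 8.2)/(8.2 − 0) = 4905 L/s.

4910 L/s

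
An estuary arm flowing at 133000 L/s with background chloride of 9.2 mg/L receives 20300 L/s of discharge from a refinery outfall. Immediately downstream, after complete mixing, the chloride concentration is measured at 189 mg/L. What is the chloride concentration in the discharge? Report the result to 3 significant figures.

Mass balance: 133000·9.200 + 20300·Cₑ = 153300·189.0
→ Cₑ = (153300·189.0 − 133000·9.200) / 20300 = 1367 mg/L.

1370 mg/L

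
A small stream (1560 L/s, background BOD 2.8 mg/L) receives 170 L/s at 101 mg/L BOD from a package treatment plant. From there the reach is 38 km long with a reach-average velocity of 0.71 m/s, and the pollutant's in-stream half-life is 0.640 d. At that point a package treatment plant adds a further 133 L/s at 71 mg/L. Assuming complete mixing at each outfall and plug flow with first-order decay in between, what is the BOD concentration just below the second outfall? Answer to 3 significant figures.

Conservation of mass: C = (1560·2.800 + 170.0·101.0) / 1730 = 21540/1730 = 12.45 mg/L; combined flow 1730 L/s.
Travel time t = 38·1000 / 0.71 = 53520 s = 14.87 h.
Half-life 0.640 d → k = ln 2 / 0.640 = 1.083 d⁻¹.
First-order decay: C = 12.45·exp(−k·t) = 12.45·0.5112 = 6.365 mg/L.
At the second outfall, C = (1730·6.365 + 133.0·71.00) / (1730 + 133.0) = 10.98 mg/L.

11.0 mg/L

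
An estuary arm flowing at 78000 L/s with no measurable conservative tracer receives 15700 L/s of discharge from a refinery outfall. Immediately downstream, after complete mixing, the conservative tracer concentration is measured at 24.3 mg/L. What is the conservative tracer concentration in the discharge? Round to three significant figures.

Mass balance: 78000·0 + 15700·Cₑ = 93700·24.30
→ Cₑ = (93700·24.30 − 78000·0) / 15700 = 145.0 mg/L.

145 mg/L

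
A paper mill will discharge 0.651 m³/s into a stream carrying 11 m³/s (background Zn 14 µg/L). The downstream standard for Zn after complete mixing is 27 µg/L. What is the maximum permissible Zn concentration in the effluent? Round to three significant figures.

247 µg/L

At the limit, (Qr·Cr + Qe·Cₑ)/(Qr + Qe) = 27:
Cₑ = (11.65·27 − 11.00·14.00) / 0.6510 = 246.7 µg/L.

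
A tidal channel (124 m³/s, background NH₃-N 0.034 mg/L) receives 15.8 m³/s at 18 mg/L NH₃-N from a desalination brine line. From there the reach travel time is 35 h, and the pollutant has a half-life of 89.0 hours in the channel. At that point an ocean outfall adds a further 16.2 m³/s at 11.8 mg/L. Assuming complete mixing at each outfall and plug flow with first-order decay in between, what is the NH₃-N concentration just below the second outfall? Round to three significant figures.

2.63 mg/L

Flow-weighted average: C = (124.0·0.03400 + 15.80·18.00) / 139.8 = 288.6/139.8 = 2.064 mg/L; combined flow 139.8 m³/s.
Half-life 89.0 h → k = ln 2 / 89.0 = 0.007788 h⁻¹ = 0.1869 d⁻¹.
Applying C = C₀e^(−kt): 2.064 × 0.7614 = 1.572 mg/L.
At the second outfall, C = (139.8·1.572 + 16.20·11.80) / (139.8 + 16.20) = 2.634 mg/L.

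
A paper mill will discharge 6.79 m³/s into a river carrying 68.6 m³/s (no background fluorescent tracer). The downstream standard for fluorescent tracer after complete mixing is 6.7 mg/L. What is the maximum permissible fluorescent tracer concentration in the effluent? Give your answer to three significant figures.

74.4 mg/L

At the limit, (Qr·Cr + Qe·Cₑ)/(Qr + Qe) = 6.7:
Cₑ = (75.39·6.7 − 68.60·0) / 6.790 = 74.39 mg/L.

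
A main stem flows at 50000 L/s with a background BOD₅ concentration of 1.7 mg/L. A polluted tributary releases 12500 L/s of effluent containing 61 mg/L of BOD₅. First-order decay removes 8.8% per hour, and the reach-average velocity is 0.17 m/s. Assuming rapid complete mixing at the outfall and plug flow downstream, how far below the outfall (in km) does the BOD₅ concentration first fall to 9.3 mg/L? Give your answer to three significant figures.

Mass balance: C = (50000·1.700 + 12500·61.00) / 62500 = 847500/62500 = 13.56 mg/L.
8.8%/h lost → k = −ln(1 − 0.088) = 0.09212 h⁻¹.
Set 13.56·exp(−k·t) = 9.3 → t = ln(13.56/9.3)/k = 14740 s = 4.094 h.
Distance = v·t = 0.17·14740 = 2505 m = 2.505 km.

2.51 km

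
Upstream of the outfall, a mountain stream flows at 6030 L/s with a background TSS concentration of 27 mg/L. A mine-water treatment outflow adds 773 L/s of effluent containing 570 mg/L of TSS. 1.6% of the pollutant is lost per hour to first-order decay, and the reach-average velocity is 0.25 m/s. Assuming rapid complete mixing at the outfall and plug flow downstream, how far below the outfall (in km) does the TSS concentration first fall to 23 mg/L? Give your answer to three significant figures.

Flow-weighted average: C = (6030·27.00 + 773.0·570.0) / 6803 = 603400/6803 = 88.70 mg/L.
1.6%/h lost → k = −ln(1 − 0.016) = 0.01613 h⁻¹.
Set 88.70·exp(−k·t) = 23 → t = ln(88.70/23)/k = 301300 s = 83.68 h.
Distance = v·t = 0.25·301300 = 75310 m = 75.31 km.

75.3 km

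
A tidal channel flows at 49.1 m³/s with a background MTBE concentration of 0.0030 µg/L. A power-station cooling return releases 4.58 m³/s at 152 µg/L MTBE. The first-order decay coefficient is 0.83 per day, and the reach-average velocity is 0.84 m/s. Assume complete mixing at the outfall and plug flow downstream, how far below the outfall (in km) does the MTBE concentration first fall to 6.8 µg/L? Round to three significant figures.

56.5 km

Mass balance: C = (49.10·0.003000 + 4.580·152.0) / 53.68 = 696.3/53.68 = 12.97 µg/L.
Set 12.97·exp(−k·t) = 6.8 → t = ln(12.97/6.8)/k = 67230 s = 18.67 h.
Distance = v·t = 0.84·67230 = 56470 m = 56.47 km.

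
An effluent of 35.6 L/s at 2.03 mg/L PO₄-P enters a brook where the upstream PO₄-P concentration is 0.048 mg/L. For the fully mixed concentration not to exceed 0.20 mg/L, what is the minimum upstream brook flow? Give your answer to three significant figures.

429 L/s

Set C_mix = 0.20: (Q·0.04800 + 35.60·2.030) / (Q + 35.60) = 0.20
→ Q = 35.60·(2.030 − 0.20)/(0.20 − 0.04800) = 428.6 L/s.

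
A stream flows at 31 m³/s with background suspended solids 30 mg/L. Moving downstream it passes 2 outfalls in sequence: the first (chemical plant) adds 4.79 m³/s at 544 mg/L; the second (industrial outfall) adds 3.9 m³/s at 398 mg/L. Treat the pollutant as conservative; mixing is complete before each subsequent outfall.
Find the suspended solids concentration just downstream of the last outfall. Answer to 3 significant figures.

128 mg/L

Outfall 1: combined Q = 35.79 m³/s; C = (31.00·30.00 + 4.790·544.0)/35.79 = 98.79 mg/L.
Outfall 2: combined Q = 39.69 m³/s; C = (35.79·98.79 + 3.900·398.0)/39.69 = 128.2 mg/L.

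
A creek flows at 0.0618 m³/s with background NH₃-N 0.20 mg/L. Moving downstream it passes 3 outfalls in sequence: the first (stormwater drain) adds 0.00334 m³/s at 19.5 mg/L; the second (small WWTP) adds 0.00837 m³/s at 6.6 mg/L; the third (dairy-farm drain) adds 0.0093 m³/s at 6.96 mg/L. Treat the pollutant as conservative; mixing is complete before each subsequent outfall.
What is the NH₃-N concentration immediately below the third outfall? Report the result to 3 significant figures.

2.38 mg/L

After outfall 1: Q = 0.06180 + 0.003340 = 0.06514 m³/s; C = (0.06180·0.2000 + 0.003340·19.50)/0.06514 = 1.190 mg/L.
After outfall 2: Q = 0.06514 + 0.008370 = 0.07351 m³/s; C = (0.06514·1.190 + 0.008370·6.600)/0.07351 = 1.806 mg/L.
After outfall 3: Q = 0.07351 + 0.009300 = 0.08281 m³/s; C = (0.07351·1.806 + 0.009300·6.960)/0.08281 = 2.384 mg/L.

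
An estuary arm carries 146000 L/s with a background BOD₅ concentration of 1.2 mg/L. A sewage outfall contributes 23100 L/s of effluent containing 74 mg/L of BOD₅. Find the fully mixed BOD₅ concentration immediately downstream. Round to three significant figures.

Mixed concentration C = ΣQC/ΣQ = (146000·1.200 + 23100·74.00) / 169100 = 1885000/169100 = 11.14 mg/L.

11.1 mg/L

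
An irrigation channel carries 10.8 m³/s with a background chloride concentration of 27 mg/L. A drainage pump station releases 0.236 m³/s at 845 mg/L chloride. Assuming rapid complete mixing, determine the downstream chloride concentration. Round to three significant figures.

Mixed concentration C = ΣQC/ΣQ = (10.80·27.00 + 0.2360·845.0) / 11.04 = 491.0/11.04 = 44.49 mg/L.

44.5 mg/L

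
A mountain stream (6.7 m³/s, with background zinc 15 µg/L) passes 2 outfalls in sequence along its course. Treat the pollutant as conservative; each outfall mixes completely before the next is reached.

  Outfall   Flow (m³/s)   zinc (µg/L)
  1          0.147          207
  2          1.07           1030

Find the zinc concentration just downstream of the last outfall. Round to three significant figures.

Below outfall 1: Q → 6.847 m³/s, C = (6.700·15.00 + 0.1470·207.0)/6.847 = 19.12 µg/L.
Below outfall 2: Q → 7.917 m³/s, C = (6.847·19.12 + 1.070·1030)/7.917 = 155.7 µg/L.

156 µg/L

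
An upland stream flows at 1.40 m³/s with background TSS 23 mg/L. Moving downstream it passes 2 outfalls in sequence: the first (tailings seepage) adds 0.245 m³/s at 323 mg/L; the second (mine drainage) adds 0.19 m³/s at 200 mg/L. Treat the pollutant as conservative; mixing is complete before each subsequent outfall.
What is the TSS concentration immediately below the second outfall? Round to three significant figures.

81.4 mg/L

Outfall 1: combined Q = 1.645 m³/s; C = (1.400·23.00 + 0.2450·323.0)/1.645 = 67.68 mg/L.
Outfall 2: combined Q = 1.835 m³/s; C = (1.645·67.68 + 0.1900·200.0)/1.835 = 81.38 mg/L.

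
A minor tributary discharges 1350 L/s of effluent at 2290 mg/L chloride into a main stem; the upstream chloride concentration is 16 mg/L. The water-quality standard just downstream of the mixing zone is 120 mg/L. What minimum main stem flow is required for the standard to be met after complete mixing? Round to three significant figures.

Set C_mix = 120: (Q·16.00 + 1350·2290) / (Q + 1350) = 120
→ Q = 1350·(2290 − 120)/(120 − 16.00) = 28170 L/s.

28200 L/s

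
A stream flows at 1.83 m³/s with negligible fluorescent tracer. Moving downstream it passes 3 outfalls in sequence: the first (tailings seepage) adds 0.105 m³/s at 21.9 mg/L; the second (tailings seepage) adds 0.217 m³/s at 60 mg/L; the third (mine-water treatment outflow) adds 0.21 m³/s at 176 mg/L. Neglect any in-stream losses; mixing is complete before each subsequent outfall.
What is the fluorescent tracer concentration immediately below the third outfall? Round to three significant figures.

22.1 mg/L

Outfall 1: combined Q = 1.935 m³/s; C = (1.830·0 + 0.1050·21.90)/1.935 = 1.188 mg/L.
Outfall 2: combined Q = 2.152 m³/s; C = (1.935·1.188 + 0.2170·60.00)/2.152 = 7.119 mg/L.
Outfall 3: combined Q = 2.362 m³/s; C = (2.152·7.119 + 0.2100·176.0)/2.362 = 22.13 mg/L.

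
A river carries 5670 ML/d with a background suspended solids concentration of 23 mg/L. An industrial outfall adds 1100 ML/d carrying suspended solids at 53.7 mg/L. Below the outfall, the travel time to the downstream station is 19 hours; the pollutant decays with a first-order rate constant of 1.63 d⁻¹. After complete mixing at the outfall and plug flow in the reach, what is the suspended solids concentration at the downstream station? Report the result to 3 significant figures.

7.70 mg/L

After mixing, C = (5670·23.00 + 1100·53.70) / 6770 = 189500/6770 = 27.99 mg/L.
Decay over the reach: 27.99·exp(−kt) = 27.99·0.2752 = 7.701 mg/L.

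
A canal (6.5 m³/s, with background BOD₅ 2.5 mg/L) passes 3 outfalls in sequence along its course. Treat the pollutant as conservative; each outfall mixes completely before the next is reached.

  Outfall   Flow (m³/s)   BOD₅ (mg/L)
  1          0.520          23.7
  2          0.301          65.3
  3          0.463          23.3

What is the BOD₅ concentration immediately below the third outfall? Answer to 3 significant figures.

7.58 mg/L

After outfall 1: Q = 6.500 + 0.5200 = 7.020 m³/s; C = (6.500·2.500 + 0.5200·23.70)/7.020 = 4.070 mg/L.
After outfall 2: Q = 7.020 + 0.3010 = 7.321 m³/s; C = (7.020·4.070 + 0.3010·65.30)/7.321 = 6.588 mg/L.
After outfall 3: Q = 7.321 + 0.4630 = 7.784 m³/s; C = (7.321·6.588 + 0.4630·23.30)/7.784 = 7.582 mg/L.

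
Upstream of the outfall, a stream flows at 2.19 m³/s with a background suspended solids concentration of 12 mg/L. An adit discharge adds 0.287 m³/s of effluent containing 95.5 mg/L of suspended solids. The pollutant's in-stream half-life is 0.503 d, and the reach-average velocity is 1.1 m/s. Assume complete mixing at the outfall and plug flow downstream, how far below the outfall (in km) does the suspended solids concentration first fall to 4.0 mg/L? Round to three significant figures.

Conservation of mass: C = (2.190·12.00 + 0.2870·95.50) / 2.477 = 53.69/2.477 = 21.67 mg/L.
Half-life 0.503 d → k = ln 2 / 0.503 = 1.378 d⁻¹.
Set 21.67·exp(−k·t) = 4.0 → t = ln(21.67/4.0)/k = 106000 s = 29.43 h.
Distance = v·t = 1.1·106000 = 116500 m = 116.5 km.

117 km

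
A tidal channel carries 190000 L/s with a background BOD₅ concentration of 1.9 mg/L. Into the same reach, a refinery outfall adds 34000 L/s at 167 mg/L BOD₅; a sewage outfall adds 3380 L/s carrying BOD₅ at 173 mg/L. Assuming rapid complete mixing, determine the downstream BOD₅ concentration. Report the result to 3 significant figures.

Conservation of mass: C = (190000·1.900 + 34000·167.0 + 3380·173.0) / 227400 = 6624000/227400 = 29.13 mg/L.

29.1 mg/L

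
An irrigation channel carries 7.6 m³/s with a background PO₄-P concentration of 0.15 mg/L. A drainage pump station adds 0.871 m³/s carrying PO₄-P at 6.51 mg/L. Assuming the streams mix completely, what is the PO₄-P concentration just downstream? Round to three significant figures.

0.804 mg/L

Flow-weighted average: C = (7.600·0.1500 + 0.8710·6.510) / 8.471 = 6.810/8.471 = 0.8039 mg/L.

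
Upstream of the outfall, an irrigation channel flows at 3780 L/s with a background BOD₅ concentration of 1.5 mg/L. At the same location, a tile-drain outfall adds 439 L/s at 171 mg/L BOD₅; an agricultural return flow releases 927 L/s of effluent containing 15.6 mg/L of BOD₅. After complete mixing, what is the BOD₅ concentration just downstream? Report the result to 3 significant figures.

Mass balance: C = (3780·1.500 + 439.0·171.0 + 927.0·15.60) / 5146 = 95200/5146 = 18.50 mg/L.

18.5 mg/L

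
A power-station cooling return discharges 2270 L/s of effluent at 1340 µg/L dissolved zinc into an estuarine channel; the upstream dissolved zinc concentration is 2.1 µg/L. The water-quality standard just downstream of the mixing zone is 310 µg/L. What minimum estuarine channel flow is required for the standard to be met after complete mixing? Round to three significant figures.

7590 L/s

Set C_mix = 310: (Q·2.100 + 2270·1340) / (Q + 2270) = 310
→ Q = 2270·(1340 − 310)/(310 − 2.100) = 7594 L/s.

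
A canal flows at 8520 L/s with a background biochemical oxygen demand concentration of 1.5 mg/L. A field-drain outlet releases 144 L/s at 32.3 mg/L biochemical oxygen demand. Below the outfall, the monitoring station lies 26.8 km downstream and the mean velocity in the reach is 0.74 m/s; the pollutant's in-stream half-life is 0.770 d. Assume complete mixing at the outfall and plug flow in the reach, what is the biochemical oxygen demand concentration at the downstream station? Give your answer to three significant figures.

Conservation of mass: C = (8520·1.500 + 144.0·32.30) / 8664 = 17430/8664 = 2.012 mg/L.
Travel time t = 26.8·1000 / 0.74 = 36220 s = 10.06 h.
Half-life 0.770 d → k = ln 2 / 0.770 = 0.9002 d⁻¹.
First-order decay: C = 2.012·exp(−k·t) = 2.012·0.6857 = 1.380 mg/L.

1.38 mg/L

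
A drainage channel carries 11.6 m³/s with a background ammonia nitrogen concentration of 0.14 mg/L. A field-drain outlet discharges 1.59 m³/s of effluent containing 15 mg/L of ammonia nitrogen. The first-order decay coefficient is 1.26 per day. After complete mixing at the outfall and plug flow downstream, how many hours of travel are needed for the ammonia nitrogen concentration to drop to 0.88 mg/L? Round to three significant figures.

Mixed concentration C = ΣQC/ΣQ = (11.60·0.1400 + 1.590·15.00) / 13.19 = 25.47/13.19 = 1.931 mg/L.
1.931·exp(−k·t) = 0.88 → t = ln(1.931/0.88)/k = 53900 s = 14.97 h.

15.0 h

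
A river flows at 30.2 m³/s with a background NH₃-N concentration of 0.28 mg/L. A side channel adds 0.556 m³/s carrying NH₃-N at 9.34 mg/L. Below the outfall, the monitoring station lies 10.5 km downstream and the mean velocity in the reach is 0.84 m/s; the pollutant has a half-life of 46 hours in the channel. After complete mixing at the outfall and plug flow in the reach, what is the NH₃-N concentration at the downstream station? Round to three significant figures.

0.421 mg/L

Mass balance: C = (30.20·0.2800 + 0.5560·9.340) / 30.76 = 13.65/30.76 = 0.4438 mg/L.
Travel time t = 10.5·1000 / 0.84 = 12500 s = 3.472 h.
Half-life 46 h → k = ln 2 / 46 = 0.01507 h⁻¹ = 0.3616 d⁻¹.
First-order decay: C = 0.4438·exp(−k·t) = 0.4438·0.9490 = 0.4212 mg/L.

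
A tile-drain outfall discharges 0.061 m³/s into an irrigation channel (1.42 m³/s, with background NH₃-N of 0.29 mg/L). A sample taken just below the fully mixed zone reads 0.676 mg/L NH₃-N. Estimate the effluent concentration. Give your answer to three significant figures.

9.66 mg/L

Mass balance: 1.420·0.2900 + 0.06100·Cₑ = 1.481·0.6760
→ Cₑ = (1.481·0.6760 − 1.420·0.2900) / 0.06100 = 9.662 mg/L.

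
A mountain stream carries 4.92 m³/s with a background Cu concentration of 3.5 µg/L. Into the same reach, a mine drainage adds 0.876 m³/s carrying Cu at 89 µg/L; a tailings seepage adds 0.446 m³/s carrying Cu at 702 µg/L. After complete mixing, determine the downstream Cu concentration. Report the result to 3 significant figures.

65.4 µg/L

After mixing, C = (4.920·3.500 + 0.8760·89.00 + 0.4460·702.0) / 6.242 = 408.3/6.242 = 65.41 µg/L.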